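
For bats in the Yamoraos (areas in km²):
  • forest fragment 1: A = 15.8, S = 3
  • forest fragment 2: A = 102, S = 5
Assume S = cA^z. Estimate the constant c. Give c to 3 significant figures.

1.41

z = ln(S₂/S₁) / ln(A₂/A₁) = ln(5/3) / ln(102/15.8) = 0.5108 / 1.8650 = 0.2739
c = S₁ / A₁^z = 3 / 15.8^0.2739 = 3 / 2.13 = 1.409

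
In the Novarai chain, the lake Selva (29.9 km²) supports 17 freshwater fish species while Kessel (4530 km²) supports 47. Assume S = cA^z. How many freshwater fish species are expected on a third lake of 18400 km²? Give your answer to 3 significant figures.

z = ln(47/17) / ln(4530/29.9) = 1.0169 / 5.0206 = 0.2026
c = 17 / 29.9^0.2026 = 17 / 1.99 = 8.542
S₃ = 8.542 × 18400^0.2026 = 8.542 × 7.309 ≈ 62.43

62.4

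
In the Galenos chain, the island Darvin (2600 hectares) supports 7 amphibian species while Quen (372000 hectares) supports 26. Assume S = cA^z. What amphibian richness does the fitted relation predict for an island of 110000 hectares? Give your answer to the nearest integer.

19

z = ln(26/7) / ln(372000/2600) = 1.3122 / 4.9634 = 0.2644
c = 7 / 2600^0.2644 = 7 / 7.995 = 0.8755
S₃ = 0.8755 × 110000^0.2644 = 0.8755 × 21.52 ≈ 18.84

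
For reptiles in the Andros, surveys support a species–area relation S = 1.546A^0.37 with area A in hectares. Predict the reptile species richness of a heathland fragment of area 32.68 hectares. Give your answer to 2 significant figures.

S = 1.546 × 32.68^0.37
ln S = ln 1.546 + 0.37 × ln 32.68 = 0.4357 + 0.37 × 3.4868 = 1.7258
S = e^1.7258 ≈ 5.617

5.6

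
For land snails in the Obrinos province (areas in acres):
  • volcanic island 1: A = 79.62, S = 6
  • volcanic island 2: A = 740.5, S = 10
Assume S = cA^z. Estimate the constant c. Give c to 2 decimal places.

2.20

z = ln(S₂/S₁) / ln(A₂/A₁) = ln(10/6) / ln(740.5/79.62) = 0.5108 / 2.2301 = 0.2291
c = S₁ / A₁^z = 6 / 79.62^0.2291 = 6 / 2.726 = 2.201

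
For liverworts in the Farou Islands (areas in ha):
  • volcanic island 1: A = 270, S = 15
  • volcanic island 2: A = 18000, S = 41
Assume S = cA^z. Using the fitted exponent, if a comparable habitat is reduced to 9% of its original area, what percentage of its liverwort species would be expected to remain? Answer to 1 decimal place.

56.2%

z = ln(41/15) / ln(18000/270) = 1.0055 / 4.1997 = 0.2394
S_new/S_old = (A_new/A_old)^z = 0.09^0.2394 = exp(0.2394 × -2.4079) = 0.5618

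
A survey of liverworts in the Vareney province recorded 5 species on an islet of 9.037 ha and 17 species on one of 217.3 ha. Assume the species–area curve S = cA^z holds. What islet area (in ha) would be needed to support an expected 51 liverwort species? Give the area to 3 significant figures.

3770 ha

z = ln(17/5) / ln(217.3/9.037) = 1.2238 / 3.1800 = 0.3848
c = 5 / 9.037^0.3848 = 5 / 2.333 = 2.143
A = (51/2.143)^(1/0.3848) ⇒ ln A = ln(23.8)/0.3848 = 8.2360
A = e^8.2360 ≈ 3774 ha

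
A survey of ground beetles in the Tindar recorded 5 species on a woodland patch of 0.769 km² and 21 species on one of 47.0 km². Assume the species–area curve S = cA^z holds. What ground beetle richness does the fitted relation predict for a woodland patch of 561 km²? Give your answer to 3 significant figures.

z = ln(21/5) / ln(47/0.769) = 1.4351 / 4.1128 = 0.3489
c = 5 / 0.769^0.3489 = 5 / 0.9124 = 5.48
S₃ = 5.48 × 561^0.3489 = 5.48 × 9.103 ≈ 49.89

49.9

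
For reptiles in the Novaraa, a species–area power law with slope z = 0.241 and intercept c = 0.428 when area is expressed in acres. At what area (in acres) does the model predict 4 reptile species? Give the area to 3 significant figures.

4 = 0.428 × A^0.241  ⇒  A^0.241 = 4/0.428 = 9.346
ln A = ln(9.346) / 0.241 = 2.2349 / 0.241 = 9.2736
A = e^9.2736 ≈ 10653 acres

10700 acres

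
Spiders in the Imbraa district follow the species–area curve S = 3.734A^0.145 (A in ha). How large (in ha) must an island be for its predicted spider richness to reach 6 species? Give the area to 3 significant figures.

6 = 3.734 × A^0.145  ⇒  A^0.145 = 6/3.734 = 1.607
ln A = ln(1.607) / 0.145 = 0.4743 / 0.145 = 3.2709
A = e^3.2709 ≈ 26.33 ha

26.3 ha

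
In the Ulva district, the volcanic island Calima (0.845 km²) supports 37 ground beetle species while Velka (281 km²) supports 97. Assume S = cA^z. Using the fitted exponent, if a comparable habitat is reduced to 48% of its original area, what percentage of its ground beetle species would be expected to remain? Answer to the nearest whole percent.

z = ln(97/37) / ln(281/0.845) = 0.9638 / 5.8068 = 0.1660
S_new/S_old = (A_new/A_old)^z = 0.48^0.1660 = exp(0.1660 × -0.7340) = 0.8853

89%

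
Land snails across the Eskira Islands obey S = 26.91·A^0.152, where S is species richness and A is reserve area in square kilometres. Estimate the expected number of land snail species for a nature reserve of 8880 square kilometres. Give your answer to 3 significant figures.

107

S = 26.91 × 8880^0.152
ln S = ln 26.91 + 0.152 × ln 8880 = 3.2925 + 0.152 × 9.0916 = 4.6744
S = e^4.6744 ≈ 107.2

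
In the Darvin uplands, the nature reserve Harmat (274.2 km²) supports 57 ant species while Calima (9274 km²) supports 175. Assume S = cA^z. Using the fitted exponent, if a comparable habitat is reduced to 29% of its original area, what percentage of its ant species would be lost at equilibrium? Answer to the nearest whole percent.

z = ln(175/57) / ln(9274/274.2) = 1.1217 / 3.5211 = 0.3186
S_new/S_old = (A_new/A_old)^z = 0.29^0.3186 = exp(0.3186 × -1.2379) = 0.6741
Fraction lost = 1 − 0.6741 = 0.3259

33%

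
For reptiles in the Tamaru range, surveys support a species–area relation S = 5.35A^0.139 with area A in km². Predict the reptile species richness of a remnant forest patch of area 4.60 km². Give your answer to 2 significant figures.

S = 5.35 × 4.6^0.139
ln S = ln 5.35 + 0.139 × ln 4.6 = 1.6771 + 0.139 × 1.5261 = 1.8892
S = e^1.8892 ≈ 6.614

6.6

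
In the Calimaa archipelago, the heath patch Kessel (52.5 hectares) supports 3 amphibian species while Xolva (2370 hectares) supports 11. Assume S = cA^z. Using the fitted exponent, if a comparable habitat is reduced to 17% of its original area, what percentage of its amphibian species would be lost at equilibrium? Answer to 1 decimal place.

z = ln(11/3) / ln(2370/52.5) = 1.2993 / 3.8098 = 0.3410
S_new/S_old = (A_new/A_old)^z = 0.17^0.3410 = exp(0.3410 × -1.7720) = 0.5465
Fraction lost = 1 − 0.5465 = 0.4535

45.4%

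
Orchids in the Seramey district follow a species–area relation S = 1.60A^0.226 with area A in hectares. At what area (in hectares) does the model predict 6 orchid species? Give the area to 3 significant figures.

6 = 1.6 × A^0.226  ⇒  A^0.226 = 6/1.6 = 3.75
ln A = ln(3.75) / 0.226 = 1.3218 / 0.226 = 5.8485
A = e^5.8485 ≈ 346.7 hectares

347 hectares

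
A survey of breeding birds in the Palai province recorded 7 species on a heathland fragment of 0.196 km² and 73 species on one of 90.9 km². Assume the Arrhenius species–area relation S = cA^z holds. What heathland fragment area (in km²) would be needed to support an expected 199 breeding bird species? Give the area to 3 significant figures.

z = ln(73/7) / ln(90.9/0.196) = 2.3445 / 6.1394 = 0.3819
c = 7 / 0.196^0.3819 = 7 / 0.5367 = 13.04
A = (199/13.04)^(1/0.3819) ⇒ ln A = ln(15.26)/0.3819 = 7.1358
A = e^7.1358 ≈ 1256 km²

1260 km²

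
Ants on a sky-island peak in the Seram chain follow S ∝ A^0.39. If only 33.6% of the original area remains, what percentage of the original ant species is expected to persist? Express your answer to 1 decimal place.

S_new/S_old = (A_new/A_old)^z = 0.336^0.39
= exp(0.39 × ln 0.336) = exp(0.39 × -1.0906) = exp(-0.4254) ≈ 0.6535

65.4%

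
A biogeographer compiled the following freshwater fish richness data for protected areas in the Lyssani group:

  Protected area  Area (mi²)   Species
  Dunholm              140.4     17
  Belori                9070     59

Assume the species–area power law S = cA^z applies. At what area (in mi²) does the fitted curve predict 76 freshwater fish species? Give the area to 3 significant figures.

z = ln(59/17) / ln(9070/140.4) = 1.2443 / 4.1682 = 0.2985
c = 17 / 140.4^0.2985 = 17 / 4.376 = 3.885
A = (76/3.885)^(1/0.2985) ⇒ ln A = ln(19.56)/0.2985 = 9.9609
A = e^9.9609 ≈ 21181 mi²

21200 mi²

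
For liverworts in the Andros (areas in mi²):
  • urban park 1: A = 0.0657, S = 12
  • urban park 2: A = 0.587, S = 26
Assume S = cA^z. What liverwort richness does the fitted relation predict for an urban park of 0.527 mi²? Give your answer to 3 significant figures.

z = ln(26/12) / ln(0.587/0.0657) = 0.7732 / 2.1899 = 0.3531
c = 12 / 0.0657^0.3531 = 12 / 0.3824 = 31.38
S₃ = 31.38 × 0.527^0.3531 = 31.38 × 0.7976 ≈ 25.03

25.0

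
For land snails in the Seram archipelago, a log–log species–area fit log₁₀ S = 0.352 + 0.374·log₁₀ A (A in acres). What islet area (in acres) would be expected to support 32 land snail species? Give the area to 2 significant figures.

1200 acres

32 = 2.249 × A^0.374  ⇒  A^0.374 = 32/2.249 = 14.23
ln A = ln(14.23) / 0.374 = 2.6552 / 0.374 = 7.0995
A = e^7.0995 ≈ 1211 acres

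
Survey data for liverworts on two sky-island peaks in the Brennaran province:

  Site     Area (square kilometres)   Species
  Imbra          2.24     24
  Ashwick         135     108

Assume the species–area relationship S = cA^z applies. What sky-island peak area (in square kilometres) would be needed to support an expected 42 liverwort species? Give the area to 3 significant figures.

10.3 square kilometres

z = ln(108/24) / ln(135/2.24) = 1.5041 / 4.0988 = 0.3670
c = 24 / 2.24^0.3670 = 24 / 1.344 = 17.85
A = (42/17.85)^(1/0.3670) ⇒ ln A = ln(2.353)/0.3670 = 2.3315
A = e^2.3315 ≈ 10.29 square kilometres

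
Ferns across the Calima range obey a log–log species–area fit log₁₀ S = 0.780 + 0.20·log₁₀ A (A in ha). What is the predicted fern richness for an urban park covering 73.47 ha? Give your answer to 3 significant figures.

14.2

S = 6.026 × 73.47^0.2
ln S = ln 6.026 + 0.2 × ln 73.47 = 1.7960 + 0.2 × 4.2969 = 2.6554
S = e^2.6554 ≈ 14.23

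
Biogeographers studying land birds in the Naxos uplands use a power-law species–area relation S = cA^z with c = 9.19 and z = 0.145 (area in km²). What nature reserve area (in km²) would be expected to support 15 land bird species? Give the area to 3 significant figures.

29.3 km²

15 = 9.19 × A^0.145  ⇒  A^0.145 = 15/9.19 = 1.632
ln A = ln(1.632) / 0.145 = 0.4899 / 0.145 = 3.3789
A = e^3.3789 ≈ 29.34 km²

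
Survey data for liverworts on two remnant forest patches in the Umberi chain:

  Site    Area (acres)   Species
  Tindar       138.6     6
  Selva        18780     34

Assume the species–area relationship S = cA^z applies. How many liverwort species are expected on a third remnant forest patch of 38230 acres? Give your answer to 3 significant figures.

z = ln(34/6) / ln(18780/138.6) = 1.7346 / 4.9090 = 0.3534
c = 6 / 138.6^0.3534 = 6 / 5.712 = 1.05
S₃ = 1.05 × 38230^0.3534 = 1.05 × 41.61 ≈ 43.71

43.7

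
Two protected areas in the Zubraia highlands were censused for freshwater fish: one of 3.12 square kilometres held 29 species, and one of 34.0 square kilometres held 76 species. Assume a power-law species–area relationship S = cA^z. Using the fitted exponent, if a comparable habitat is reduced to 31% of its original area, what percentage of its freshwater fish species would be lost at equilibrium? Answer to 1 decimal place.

z = ln(76/29) / ln(34/3.12) = 0.9634 / 2.3885 = 0.4034
S_new/S_old = (A_new/A_old)^z = 0.31^0.4034 = exp(0.4034 × -1.1712) = 0.6235
Fraction lost = 1 − 0.6235 = 0.3765

37.7%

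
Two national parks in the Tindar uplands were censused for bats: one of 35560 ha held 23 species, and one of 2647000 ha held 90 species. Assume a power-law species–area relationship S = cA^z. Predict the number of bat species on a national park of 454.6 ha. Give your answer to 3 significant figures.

5.79

z = ln(90/23) / ln(2647000/35560) = 1.3643 / 4.3100 = 0.3165
c = 23 / 35560^0.3165 = 23 / 27.58 = 0.8339
S₃ = 0.8339 × 454.6^0.3165 = 0.8339 × 6.939 ≈ 5.786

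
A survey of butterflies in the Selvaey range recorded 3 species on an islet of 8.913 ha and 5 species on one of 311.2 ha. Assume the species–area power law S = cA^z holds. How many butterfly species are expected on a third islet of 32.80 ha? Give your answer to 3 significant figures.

z = ln(5/3) / ln(311.2/8.913) = 0.5108 / 3.5529 = 0.1438
c = 3 / 8.913^0.1438 = 3 / 1.37 = 2.19
S₃ = 2.19 × 32.8^0.1438 = 2.19 × 1.652 ≈ 3.618

3.62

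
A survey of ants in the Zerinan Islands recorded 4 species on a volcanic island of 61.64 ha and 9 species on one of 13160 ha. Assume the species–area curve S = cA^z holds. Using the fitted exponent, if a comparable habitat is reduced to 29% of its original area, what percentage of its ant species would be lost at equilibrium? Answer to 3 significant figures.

17.1%

z = ln(9/4) / ln(13160/61.64) = 0.8109 / 5.3636 = 0.1512
S_new/S_old = (A_new/A_old)^z = 0.29^0.1512 = exp(0.1512 × -1.2379) = 0.8293
Fraction lost = 1 − 0.8293 = 0.1707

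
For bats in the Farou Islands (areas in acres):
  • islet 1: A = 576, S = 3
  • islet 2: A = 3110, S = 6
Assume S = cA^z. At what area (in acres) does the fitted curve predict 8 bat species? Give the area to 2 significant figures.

6300 acres

z = ln(6/3) / ln(3110/576) = 0.6931 / 1.6863 = 0.4111
c = 3 / 576^0.4111 = 3 / 13.64 = 0.22
A = (8/0.22)^(1/0.4111) ⇒ ln A = ln(36.36)/0.4111 = 8.7422
A = e^8.7422 ≈ 6262 acres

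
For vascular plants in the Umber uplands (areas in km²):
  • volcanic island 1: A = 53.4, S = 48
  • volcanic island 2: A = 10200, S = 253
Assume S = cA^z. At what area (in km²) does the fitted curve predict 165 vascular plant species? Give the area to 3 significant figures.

2640 km²

z = ln(253/48) / ln(10200/53.4) = 1.6622 / 5.2523 = 0.3165
c = 48 / 53.4^0.3165 = 48 / 3.521 = 13.63
A = (165/13.63)^(1/0.3165) ⇒ ln A = ln(12.1)/0.3165 = 7.8795
A = e^7.8795 ≈ 2642 km²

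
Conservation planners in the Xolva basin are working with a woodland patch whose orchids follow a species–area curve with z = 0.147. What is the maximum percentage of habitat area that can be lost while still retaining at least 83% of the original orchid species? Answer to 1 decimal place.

71.8%

Need (A_new/A_old)^0.147 = 0.83, so A_new/A_old = 0.83^(1/0.147) = 0.83^6.803
ln(A_new/A_old) = ln 0.83 / 0.147 = -0.1863 / 0.147 = -1.2675
A_new/A_old = e^-1.2675 ≈ 0.2815
Fraction that can be lost = 1 − 0.2815 = 0.7185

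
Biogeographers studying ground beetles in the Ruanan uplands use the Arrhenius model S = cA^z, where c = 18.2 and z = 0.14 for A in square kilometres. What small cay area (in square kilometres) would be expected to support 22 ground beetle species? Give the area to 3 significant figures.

22 = 18.2 × A^0.14  ⇒  A^0.14 = 22/18.2 = 1.209
ln A = ln(1.209) / 0.14 = 0.1896 / 0.14 = 1.3544
A = e^1.3544 ≈ 3.875 square kilometres

3.87 square kilometres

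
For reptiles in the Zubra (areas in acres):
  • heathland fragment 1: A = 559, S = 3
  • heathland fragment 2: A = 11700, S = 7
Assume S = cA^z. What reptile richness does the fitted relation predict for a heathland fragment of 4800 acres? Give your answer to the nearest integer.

z = ln(7/3) / ln(11700/559) = 0.8473 / 3.0412 = 0.2786
c = 3 / 559^0.2786 = 3 / 5.827 = 0.5148
S₃ = 0.5148 × 4800^0.2786 = 0.5148 × 10.61 ≈ 5.461

5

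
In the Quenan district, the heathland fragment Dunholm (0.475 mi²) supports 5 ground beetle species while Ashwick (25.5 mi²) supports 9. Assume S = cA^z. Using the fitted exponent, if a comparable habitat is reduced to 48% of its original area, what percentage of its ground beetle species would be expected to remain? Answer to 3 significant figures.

z = ln(9/5) / ln(25.5/0.475) = 0.5878 / 3.9831 = 0.1476
S_new/S_old = (A_new/A_old)^z = 0.48^0.1476 = exp(0.1476 × -0.7340) = 0.8973

89.7%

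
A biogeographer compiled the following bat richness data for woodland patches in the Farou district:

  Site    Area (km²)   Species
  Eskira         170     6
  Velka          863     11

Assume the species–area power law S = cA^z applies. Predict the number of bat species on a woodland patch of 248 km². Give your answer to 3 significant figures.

z = ln(11/6) / ln(863/170) = 0.6061 / 1.6246 = 0.3731
c = 6 / 170^0.3731 = 6 / 6.795 = 0.883
S₃ = 0.883 × 248^0.3731 = 0.883 × 7.823 ≈ 6.908

6.91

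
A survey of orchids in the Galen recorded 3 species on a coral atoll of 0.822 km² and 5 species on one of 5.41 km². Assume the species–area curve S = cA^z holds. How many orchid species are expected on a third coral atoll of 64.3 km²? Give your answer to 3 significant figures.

z = ln(5/3) / ln(5.41/0.822) = 0.5108 / 1.8843 = 0.2711
c = 3 / 0.822^0.2711 = 3 / 0.9482 = 3.164
S₃ = 3.164 × 64.3^0.2711 = 3.164 × 3.092 ≈ 9.782

9.78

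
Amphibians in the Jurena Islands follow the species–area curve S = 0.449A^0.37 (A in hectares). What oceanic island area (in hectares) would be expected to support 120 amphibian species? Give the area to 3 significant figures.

3620000 hectares

120 = 0.449 × A^0.37  ⇒  A^0.37 = 120/0.449 = 267.3
ln A = ln(267.3) / 0.37 = 5.5882 / 0.37 = 15.1033
A = e^15.1033 ≈ 3624796 hectares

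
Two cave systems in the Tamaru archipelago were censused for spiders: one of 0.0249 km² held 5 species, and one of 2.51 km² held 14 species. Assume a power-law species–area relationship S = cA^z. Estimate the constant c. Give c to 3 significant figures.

z = ln(S₂/S₁) / ln(A₂/A₁) = ln(14/5) / ln(2.51/0.0249) = 1.0296 / 4.6132 = 0.2232
c = S₁ / A₁^z = 5 / 0.0249^0.2232 = 5 / 0.4386 = 11.4

11.4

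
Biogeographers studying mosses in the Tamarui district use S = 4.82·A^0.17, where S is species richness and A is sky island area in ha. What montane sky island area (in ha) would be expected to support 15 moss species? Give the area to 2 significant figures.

790 ha

15 = 4.82 × A^0.17  ⇒  A^0.17 = 15/4.82 = 3.112
ln A = ln(3.112) / 0.17 = 1.1353 / 0.17 = 6.6781
A = e^6.6781 ≈ 794.8 ha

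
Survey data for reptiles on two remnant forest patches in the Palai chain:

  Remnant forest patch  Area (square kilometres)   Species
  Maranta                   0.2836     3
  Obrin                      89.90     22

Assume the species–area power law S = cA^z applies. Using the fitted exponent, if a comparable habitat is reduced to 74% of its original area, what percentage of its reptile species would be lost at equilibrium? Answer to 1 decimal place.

9.9%

z = ln(22/3) / ln(89.9/0.2836) = 1.9924 / 5.7589 = 0.3460
S_new/S_old = (A_new/A_old)^z = 0.74^0.3460 = exp(0.3460 × -0.3011) = 0.9011
Fraction lost = 1 − 0.9011 = 0.09893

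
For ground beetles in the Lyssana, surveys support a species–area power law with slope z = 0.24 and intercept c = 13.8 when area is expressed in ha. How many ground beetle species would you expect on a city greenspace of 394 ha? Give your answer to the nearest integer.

S = 13.8 × 394^0.24
ln S = ln 13.8 + 0.24 × ln 394 = 2.6247 + 0.24 × 5.9764 = 4.0590
S = e^4.0590 ≈ 57.92

58 species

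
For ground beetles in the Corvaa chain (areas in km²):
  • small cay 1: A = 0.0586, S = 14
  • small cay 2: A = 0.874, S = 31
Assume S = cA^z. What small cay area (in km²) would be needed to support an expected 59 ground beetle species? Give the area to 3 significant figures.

z = ln(31/14) / ln(0.874/0.0586) = 0.7949 / 2.7023 = 0.2942
c = 14 / 0.0586^0.2942 = 14 / 0.4341 = 32.25
A = (59/32.25)^(1/0.2942) ⇒ ln A = ln(1.829)/0.2942 = 2.0531
A = e^2.0531 ≈ 7.792 km²

7.79 km²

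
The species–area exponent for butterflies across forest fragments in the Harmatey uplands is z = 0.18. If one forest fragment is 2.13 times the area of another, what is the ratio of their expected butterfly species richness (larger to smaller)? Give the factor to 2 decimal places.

1.15

S₂/S₁ = (A₂/A₁)^z = 2.13^0.18
ln(S₂/S₁) = 0.18 × ln 2.13 = 0.18 × 0.7561 = 0.1361
S₂/S₁ = e^0.1361 ≈ 1.146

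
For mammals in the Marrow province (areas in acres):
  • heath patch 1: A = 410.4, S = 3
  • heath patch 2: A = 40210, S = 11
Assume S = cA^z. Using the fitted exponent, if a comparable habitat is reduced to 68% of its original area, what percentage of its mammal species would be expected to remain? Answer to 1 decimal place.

z = ln(11/3) / ln(40210/410.4) = 1.2993 / 4.5847 = 0.2834
S_new/S_old = (A_new/A_old)^z = 0.68^0.2834 = exp(0.2834 × -0.3857) = 0.8965

89.6%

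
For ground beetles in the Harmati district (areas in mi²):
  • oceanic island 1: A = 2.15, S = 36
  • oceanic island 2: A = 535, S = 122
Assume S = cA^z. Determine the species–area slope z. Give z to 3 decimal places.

0.221

Taking logs: ln S = ln c + z ln A, so z = (ln S₂ − ln S₁)/(ln A₂ − ln A₁).
z = ln(122/36) / ln(535/2.15) = ln(3.389) / ln(248.8) = 1.2205 / 5.5168 = 0.2212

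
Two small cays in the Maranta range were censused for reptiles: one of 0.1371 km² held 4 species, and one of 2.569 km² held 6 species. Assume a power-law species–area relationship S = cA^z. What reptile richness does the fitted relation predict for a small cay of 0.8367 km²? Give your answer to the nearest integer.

z = ln(6/4) / ln(2.569/0.1371) = 0.4055 / 2.9306 = 0.1384
c = 4 / 0.1371^0.1384 = 4 / 0.7596 = 5.266
S₃ = 5.266 × 0.8367^0.1384 = 5.266 × 0.9756 ≈ 5.137

5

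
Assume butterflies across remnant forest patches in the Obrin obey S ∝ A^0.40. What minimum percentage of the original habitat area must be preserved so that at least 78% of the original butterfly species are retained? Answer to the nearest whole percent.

Need (A_new/A_old)^0.4 = 0.78, so A_new/A_old = 0.78^(1/0.4) = 0.78^2.5
ln(A_new/A_old) = ln 0.78 / 0.4 = -0.2485 / 0.4 = -0.6212
A_new/A_old = e^-0.6212 ≈ 0.5373

54%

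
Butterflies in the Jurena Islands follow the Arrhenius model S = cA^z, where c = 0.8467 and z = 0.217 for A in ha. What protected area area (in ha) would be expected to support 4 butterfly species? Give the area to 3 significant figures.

4 = 0.8467 × A^0.217  ⇒  A^0.217 = 4/0.8467 = 4.724
ln A = ln(4.724) / 0.217 = 1.5527 / 0.217 = 7.1553
A = e^7.1553 ≈ 1281 ha

1280 ha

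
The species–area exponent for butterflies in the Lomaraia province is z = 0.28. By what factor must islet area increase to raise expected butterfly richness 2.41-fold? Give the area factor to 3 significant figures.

23.1

(A₂/A₁)^0.28 = 2.41, so A₂/A₁ = 2.41^(1/0.28) = 2.41^3.571
ln(A₂/A₁) = ln 2.41 / 0.28 = 0.8796 / 0.28 = 3.1415
A₂/A₁ = e^3.1415 ≈ 23.14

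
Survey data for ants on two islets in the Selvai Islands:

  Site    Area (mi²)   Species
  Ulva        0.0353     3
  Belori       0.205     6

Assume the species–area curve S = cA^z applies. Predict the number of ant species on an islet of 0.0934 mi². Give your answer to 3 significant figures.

z = ln(6/3) / ln(0.205/0.0353) = 0.6931 / 1.7591 = 0.3940
c = 3 / 0.0353^0.3940 = 3 / 0.2678 = 11.2
S₃ = 11.2 × 0.0934^0.3940 = 11.2 × 0.3929 ≈ 4.402

4.40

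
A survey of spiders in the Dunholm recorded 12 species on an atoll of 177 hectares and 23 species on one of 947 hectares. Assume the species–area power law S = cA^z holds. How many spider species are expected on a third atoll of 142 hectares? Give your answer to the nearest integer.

11

z = ln(23/12) / ln(947/177) = 0.6506 / 1.6771 = 0.3879
c = 12 / 177^0.3879 = 12 / 7.448 = 1.611
S₃ = 1.611 × 142^0.3879 = 1.611 × 6.838 ≈ 11.02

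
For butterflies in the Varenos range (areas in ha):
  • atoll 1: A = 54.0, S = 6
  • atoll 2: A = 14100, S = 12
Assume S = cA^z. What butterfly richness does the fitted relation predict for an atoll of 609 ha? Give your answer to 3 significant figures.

8.11

z = ln(12/6) / ln(14100/54) = 0.6931 / 5.5649 = 0.1246
c = 6 / 54^0.1246 = 6 / 1.644 = 3.651
S₃ = 3.651 × 609^0.1246 = 3.651 × 2.222 ≈ 8.114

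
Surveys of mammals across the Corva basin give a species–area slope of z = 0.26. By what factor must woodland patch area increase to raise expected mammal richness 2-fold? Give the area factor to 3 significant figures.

14.4

(A₂/A₁)^0.26 = 2, so A₂/A₁ = 2^(1/0.26) = 2^3.846
ln(A₂/A₁) = ln 2 / 0.26 = 0.6931 / 0.26 = 2.6660
A₂/A₁ = e^2.6660 ≈ 14.38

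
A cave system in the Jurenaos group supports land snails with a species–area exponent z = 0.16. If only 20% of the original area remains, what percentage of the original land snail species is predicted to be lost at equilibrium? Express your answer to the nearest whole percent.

23%

S_new/S_old = (A_new/A_old)^z = 0.2^0.16
= exp(0.16 × ln 0.2) = exp(0.16 × -1.6094) = exp(-0.2575) ≈ 0.773
Fraction lost = 1 − 0.773 = 0.227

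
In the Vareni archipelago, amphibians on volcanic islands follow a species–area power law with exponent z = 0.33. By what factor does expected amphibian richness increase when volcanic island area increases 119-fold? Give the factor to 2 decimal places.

S₂/S₁ = (A₂/A₁)^z = 119^0.33
ln(S₂/S₁) = 0.33 × ln 119 = 0.33 × 4.7791 = 1.5771
S₂/S₁ = e^1.5771 ≈ 4.841

4.84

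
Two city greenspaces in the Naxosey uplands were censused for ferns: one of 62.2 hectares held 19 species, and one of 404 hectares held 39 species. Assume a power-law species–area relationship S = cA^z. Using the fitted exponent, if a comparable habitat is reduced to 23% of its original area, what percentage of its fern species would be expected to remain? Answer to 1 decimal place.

56.8%

z = ln(39/19) / ln(404/62.2) = 0.7191 / 1.8711 = 0.3843
S_new/S_old = (A_new/A_old)^z = 0.23^0.3843 = exp(0.3843 × -1.4697) = 0.5684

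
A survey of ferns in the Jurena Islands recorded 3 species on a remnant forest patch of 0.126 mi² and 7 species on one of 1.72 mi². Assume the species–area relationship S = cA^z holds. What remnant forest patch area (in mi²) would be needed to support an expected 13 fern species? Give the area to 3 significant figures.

z = ln(7/3) / ln(1.72/0.126) = 0.8473 / 2.6138 = 0.3242
c = 3 / 0.126^0.3242 = 3 / 0.5109 = 5.871
A = (13/5.871)^(1/0.3242) ⇒ ln A = ln(2.214)/0.3242 = 2.4520
A = e^2.4520 ≈ 11.61 mi²

11.6 mi²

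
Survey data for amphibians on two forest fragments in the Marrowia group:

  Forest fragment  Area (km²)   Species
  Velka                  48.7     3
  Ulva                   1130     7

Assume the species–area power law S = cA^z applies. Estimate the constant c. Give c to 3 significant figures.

z = ln(S₂/S₁) / ln(A₂/A₁) = ln(7/3) / ln(1130/48.7) = 0.8473 / 3.1443 = 0.2695
c = S₁ / A₁^z = 3 / 48.7^0.2695 = 3 / 2.849 = 1.053

1.05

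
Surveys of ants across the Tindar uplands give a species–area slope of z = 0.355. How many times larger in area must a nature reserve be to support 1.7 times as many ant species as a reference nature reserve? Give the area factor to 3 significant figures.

(A₂/A₁)^0.355 = 1.7, so A₂/A₁ = 1.7^(1/0.355) = 1.7^2.817
ln(A₂/A₁) = ln 1.7 / 0.355 = 0.5306 / 0.355 = 1.4947
A₂/A₁ = e^1.4947 ≈ 4.458

4.46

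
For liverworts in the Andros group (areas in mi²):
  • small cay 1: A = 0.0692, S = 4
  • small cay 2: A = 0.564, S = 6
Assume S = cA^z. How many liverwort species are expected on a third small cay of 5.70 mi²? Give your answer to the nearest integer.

9

z = ln(6/4) / ln(0.564/0.0692) = 0.4055 / 2.0981 = 0.1933
c = 4 / 0.0692^0.1933 = 4 / 0.5968 = 6.702
S₃ = 6.702 × 5.7^0.1933 = 6.702 × 1.4 ≈ 9.382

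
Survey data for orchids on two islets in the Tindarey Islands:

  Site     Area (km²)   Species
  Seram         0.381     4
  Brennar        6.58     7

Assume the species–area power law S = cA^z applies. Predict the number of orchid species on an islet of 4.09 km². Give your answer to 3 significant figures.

6.38

z = ln(7/4) / ln(6.58/0.381) = 0.5596 / 2.8490 = 0.1964
c = 4 / 0.381^0.1964 = 4 / 0.8273 = 4.835
S₃ = 4.835 × 4.09^0.1964 = 4.835 × 1.319 ≈ 6.376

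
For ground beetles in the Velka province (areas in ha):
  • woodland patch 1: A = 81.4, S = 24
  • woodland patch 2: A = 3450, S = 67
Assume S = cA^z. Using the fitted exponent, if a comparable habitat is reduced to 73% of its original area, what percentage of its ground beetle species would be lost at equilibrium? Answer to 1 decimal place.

z = ln(67/24) / ln(3450/81.4) = 1.0266 / 3.7468 = 0.2740
S_new/S_old = (A_new/A_old)^z = 0.73^0.2740 = exp(0.2740 × -0.3147) = 0.9174
Fraction lost = 1 − 0.9174 = 0.08262

8.3%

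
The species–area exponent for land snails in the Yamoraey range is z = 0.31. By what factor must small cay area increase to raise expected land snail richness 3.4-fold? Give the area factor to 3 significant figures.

(A₂/A₁)^0.31 = 3.4, so A₂/A₁ = 3.4^(1/0.31) = 3.4^3.226
ln(A₂/A₁) = ln 3.4 / 0.31 = 1.2238 / 0.31 = 3.9477
A₂/A₁ = e^3.9477 ≈ 51.81

51.8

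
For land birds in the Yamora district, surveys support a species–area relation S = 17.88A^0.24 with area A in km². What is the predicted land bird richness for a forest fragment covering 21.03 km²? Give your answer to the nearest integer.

37

S = 17.88 × 21.03^0.24
ln S = ln 17.88 + 0.24 × ln 21.03 = 2.8837 + 0.24 × 3.0459 = 3.6147
S = e^3.6147 ≈ 37.14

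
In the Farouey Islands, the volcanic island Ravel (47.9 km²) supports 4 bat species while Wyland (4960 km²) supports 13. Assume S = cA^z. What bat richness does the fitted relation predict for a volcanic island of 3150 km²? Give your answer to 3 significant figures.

z = ln(13/4) / ln(4960/47.9) = 1.1787 / 4.6400 = 0.2540
c = 4 / 47.9^0.2540 = 4 / 2.672 = 1.497
S₃ = 1.497 × 3150^0.2540 = 1.497 × 7.738 ≈ 11.58

11.6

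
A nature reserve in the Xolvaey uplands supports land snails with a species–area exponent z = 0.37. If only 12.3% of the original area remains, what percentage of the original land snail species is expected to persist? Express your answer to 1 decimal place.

46.1%

S_new/S_old = (A_new/A_old)^z = 0.123^0.37
= exp(0.37 × ln 0.123) = exp(0.37 × -2.0956) = exp(-0.7754) ≈ 0.4605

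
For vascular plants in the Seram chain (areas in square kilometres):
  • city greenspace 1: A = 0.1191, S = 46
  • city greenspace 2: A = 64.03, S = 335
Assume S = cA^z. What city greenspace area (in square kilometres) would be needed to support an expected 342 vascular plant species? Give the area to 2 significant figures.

68 square kilometres

z = ln(335/46) / ln(64.03/0.1191) = 1.9855 / 6.2871 = 0.3158
c = 46 / 0.1191^0.3158 = 46 / 0.5107 = 90.07
A = (342/90.07)^(1/0.3158) ⇒ ln A = ln(3.797)/0.3158 = 4.2248
A = e^4.2248 ≈ 68.36 square kilometres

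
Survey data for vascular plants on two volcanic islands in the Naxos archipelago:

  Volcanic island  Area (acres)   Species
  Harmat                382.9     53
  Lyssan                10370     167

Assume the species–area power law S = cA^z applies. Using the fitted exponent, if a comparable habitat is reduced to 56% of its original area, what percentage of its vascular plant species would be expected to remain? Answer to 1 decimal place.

81.7%

z = ln(167/53) / ln(10370/382.9) = 1.1477 / 3.2989 = 0.3479
S_new/S_old = (A_new/A_old)^z = 0.56^0.3479 = exp(0.3479 × -0.5798) = 0.8173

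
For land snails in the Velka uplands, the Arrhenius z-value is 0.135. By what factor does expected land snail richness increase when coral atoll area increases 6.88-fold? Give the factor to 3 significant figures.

S₂/S₁ = (A₂/A₁)^z = 6.88^0.135
ln(S₂/S₁) = 0.135 × ln 6.88 = 0.135 × 1.9286 = 0.2604
S₂/S₁ = e^0.2604 ≈ 1.297

1.30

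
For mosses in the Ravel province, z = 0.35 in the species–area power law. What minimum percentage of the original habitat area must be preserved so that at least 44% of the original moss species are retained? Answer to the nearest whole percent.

10%

Need (A_new/A_old)^0.35 = 0.44, so A_new/A_old = 0.44^(1/0.35) = 0.44^2.857
ln(A_new/A_old) = ln 0.44 / 0.35 = -0.8210 / 0.35 = -2.3457
A_new/A_old = e^-2.3457 ≈ 0.09578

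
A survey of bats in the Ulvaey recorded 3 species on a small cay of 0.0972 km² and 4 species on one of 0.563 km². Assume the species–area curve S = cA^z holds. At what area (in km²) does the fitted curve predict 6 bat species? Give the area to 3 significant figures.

z = ln(4/3) / ln(0.563/0.0972) = 0.2877 / 1.7565 = 0.1638
c = 3 / 0.0972^0.1638 = 3 / 0.6827 = 4.395
A = (6/4.395)^(1/0.1638) ⇒ ln A = ln(1.365)/0.1638 = 1.9012
A = e^1.9012 ≈ 6.694 km²

6.69 km²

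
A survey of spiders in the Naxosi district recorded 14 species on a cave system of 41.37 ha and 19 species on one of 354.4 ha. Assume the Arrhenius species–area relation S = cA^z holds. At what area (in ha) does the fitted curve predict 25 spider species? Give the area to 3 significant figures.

2440 ha

z = ln(19/14) / ln(354.4/41.37) = 0.3054 / 2.1479 = 0.1422
c = 14 / 41.37^0.1422 = 14 / 1.698 = 8.246
A = (25/8.246)^(1/0.1422) ⇒ ln A = ln(3.032)/0.1422 = 7.8006
A = e^7.8006 ≈ 2442 ha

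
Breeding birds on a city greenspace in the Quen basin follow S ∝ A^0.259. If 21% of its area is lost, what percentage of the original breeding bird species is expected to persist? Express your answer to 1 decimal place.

S_new/S_old = (A_new/A_old)^z = 0.79^0.259
= exp(0.259 × ln 0.79) = exp(0.259 × -0.2357) = exp(-0.0611) ≈ 0.9408

94.1%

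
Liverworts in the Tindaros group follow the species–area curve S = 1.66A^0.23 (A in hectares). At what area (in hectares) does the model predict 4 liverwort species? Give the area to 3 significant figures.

4 = 1.66 × A^0.23  ⇒  A^0.23 = 4/1.66 = 2.41
ln A = ln(2.41) / 0.23 = 0.8795 / 0.23 = 3.8238
A = e^3.8238 ≈ 45.78 hectares

45.8 hectares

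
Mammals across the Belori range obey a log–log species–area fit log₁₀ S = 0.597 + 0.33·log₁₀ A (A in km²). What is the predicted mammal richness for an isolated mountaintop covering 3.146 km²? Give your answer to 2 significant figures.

S = 3.954 × 3.146^0.33
ln S = ln 3.954 + 0.33 × ln 3.146 = 1.3746 + 0.33 × 1.1461 = 1.7529
S = e^1.7529 ≈ 5.771

5.8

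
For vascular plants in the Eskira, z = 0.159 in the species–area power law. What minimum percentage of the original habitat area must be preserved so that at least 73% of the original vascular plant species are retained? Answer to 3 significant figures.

13.8%

Need (A_new/A_old)^0.159 = 0.73, so A_new/A_old = 0.73^(1/0.159) = 0.73^6.289
ln(A_new/A_old) = ln 0.73 / 0.159 = -0.3147 / 0.159 = -1.9793
A_new/A_old = e^-1.9793 ≈ 0.1382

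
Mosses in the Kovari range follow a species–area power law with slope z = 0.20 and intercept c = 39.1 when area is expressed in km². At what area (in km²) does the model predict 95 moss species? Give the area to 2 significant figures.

95 = 39.1 × A^0.2  ⇒  A^0.2 = 95/39.1 = 2.43
ln A = ln(2.43) / 0.2 = 0.8878 / 0.2 = 4.4388
A = e^4.4388 ≈ 84.67 km²

85 km²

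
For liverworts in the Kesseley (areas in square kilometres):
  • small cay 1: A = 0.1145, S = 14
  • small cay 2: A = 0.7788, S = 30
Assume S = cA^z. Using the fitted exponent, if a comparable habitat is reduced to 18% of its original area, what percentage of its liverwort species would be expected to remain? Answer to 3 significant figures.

z = ln(30/14) / ln(0.7788/0.1145) = 0.7621 / 1.9172 = 0.3975
S_new/S_old = (A_new/A_old)^z = 0.18^0.3975 = exp(0.3975 × -1.7148) = 0.5058

50.6%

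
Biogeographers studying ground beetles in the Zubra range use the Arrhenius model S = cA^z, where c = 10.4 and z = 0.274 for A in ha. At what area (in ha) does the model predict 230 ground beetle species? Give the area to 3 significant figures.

230 = 10.4 × A^0.274  ⇒  A^0.274 = 230/10.4 = 22.12
ln A = ln(22.12) / 0.274 = 3.0963 / 0.274 = 11.3003
A = e^11.3003 ≈ 80843 ha

80800 ha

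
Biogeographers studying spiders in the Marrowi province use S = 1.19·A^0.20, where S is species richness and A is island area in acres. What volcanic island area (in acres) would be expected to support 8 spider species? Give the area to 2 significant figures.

8 = 1.19 × A^0.2  ⇒  A^0.2 = 8/1.19 = 6.723
ln A = ln(6.723) / 0.2 = 1.9055 / 0.2 = 9.5274
A = e^9.5274 ≈ 13731 acres

14000 acres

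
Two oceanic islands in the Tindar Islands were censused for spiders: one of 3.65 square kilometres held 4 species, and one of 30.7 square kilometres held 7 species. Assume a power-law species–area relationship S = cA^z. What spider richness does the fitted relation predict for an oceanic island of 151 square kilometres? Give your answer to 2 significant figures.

11

z = ln(7/4) / ln(30.7/3.65) = 0.5596 / 2.1295 = 0.2628
c = 4 / 3.65^0.2628 = 4 / 1.405 = 2.846
S₃ = 2.846 × 151^0.2628 = 2.846 × 3.738 ≈ 10.64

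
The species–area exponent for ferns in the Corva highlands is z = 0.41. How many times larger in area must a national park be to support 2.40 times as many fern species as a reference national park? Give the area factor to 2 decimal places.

8.46

(A₂/A₁)^0.41 = 2.4, so A₂/A₁ = 2.4^(1/0.41) = 2.4^2.439
ln(A₂/A₁) = ln 2.4 / 0.41 = 0.8755 / 0.41 = 2.1353
A₂/A₁ = e^2.1353 ≈ 8.459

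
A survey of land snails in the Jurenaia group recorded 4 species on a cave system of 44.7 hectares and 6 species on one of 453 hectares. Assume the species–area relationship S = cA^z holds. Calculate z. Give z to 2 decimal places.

0.18

Taking logs: ln S = ln c + z ln A, so z = (ln S₂ − ln S₁)/(ln A₂ − ln A₁).
z = ln(6/4) / ln(453/44.7) = ln(1.5) / ln(10.13) = 0.4055 / 2.3159 = 0.1751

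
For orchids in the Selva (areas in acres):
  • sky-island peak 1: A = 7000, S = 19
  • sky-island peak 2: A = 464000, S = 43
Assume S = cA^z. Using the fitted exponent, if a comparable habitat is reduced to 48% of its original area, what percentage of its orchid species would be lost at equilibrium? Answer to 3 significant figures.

z = ln(43/19) / ln(464000/7000) = 0.8168 / 4.1940 = 0.1947
S_new/S_old = (A_new/A_old)^z = 0.48^0.1947 = exp(0.1947 × -0.7340) = 0.8668
Fraction lost = 1 − 0.8668 = 0.1332

13.3%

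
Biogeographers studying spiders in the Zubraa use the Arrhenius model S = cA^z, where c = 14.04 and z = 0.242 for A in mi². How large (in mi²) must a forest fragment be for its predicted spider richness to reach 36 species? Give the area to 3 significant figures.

36 = 14.04 × A^0.242  ⇒  A^0.242 = 36/14.04 = 2.564
ln A = ln(2.564) / 0.242 = 0.9416 / 0.242 = 3.8909
A = e^3.8909 ≈ 48.96 mi²

49.0 mi²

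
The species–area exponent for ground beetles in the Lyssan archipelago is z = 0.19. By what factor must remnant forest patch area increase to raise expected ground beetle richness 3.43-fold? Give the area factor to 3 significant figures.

657

(A₂/A₁)^0.19 = 3.43, so A₂/A₁ = 3.43^(1/0.19) = 3.43^5.263
ln(A₂/A₁) = ln 3.43 / 0.19 = 1.2326 / 0.19 = 6.4872
A₂/A₁ = e^6.4872 ≈ 656.7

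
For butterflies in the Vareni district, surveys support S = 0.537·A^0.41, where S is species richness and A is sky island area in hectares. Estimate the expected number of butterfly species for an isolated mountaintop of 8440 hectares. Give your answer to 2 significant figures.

22

S = 0.537 × 8440^0.41
ln S = ln 0.537 + 0.41 × ln 8440 = -0.6218 + 0.41 × 9.0407 = 3.0849
S = e^3.0849 ≈ 21.87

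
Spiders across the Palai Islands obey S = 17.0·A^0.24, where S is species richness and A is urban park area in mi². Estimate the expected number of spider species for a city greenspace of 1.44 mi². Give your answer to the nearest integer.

19

S = 17 × 1.44^0.24
ln S = ln 17 + 0.24 × ln 1.44 = 2.8332 + 0.24 × 0.3646 = 2.9207
S = e^2.9207 ≈ 18.55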